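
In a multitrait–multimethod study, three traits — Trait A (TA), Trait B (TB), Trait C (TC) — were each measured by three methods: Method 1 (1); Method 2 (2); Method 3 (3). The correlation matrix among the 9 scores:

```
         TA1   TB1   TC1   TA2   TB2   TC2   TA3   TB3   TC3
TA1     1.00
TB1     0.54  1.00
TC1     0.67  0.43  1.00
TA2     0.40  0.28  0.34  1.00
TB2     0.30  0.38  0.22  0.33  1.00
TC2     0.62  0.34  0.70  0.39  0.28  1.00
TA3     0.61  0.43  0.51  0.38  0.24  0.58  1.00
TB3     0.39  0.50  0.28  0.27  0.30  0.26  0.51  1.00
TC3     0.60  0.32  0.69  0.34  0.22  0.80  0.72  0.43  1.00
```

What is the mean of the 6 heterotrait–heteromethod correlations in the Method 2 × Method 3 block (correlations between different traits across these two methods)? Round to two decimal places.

HTHM values (method 2 × method 3): 0.27, 0.34, 0.24, 0.22, 0.58, 0.26; mean = 1.91/6 = 0.32.

0.32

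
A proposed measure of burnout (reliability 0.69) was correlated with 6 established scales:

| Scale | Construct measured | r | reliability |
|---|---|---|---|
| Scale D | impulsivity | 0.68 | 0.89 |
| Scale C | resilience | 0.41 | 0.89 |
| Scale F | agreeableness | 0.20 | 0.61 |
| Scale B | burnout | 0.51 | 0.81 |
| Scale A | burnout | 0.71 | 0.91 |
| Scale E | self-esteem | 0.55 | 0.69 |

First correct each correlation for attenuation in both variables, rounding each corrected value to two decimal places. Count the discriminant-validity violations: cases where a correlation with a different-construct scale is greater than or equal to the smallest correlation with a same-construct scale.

2

Disattenuated r (r / √(r_scale · r_new)):
  Scale D (disc): 0.68 / √(0.89·0.69) = 0.87
  Scale C (disc): 0.41 / √(0.89·0.69) = 0.52
  Scale F (disc): 0.20 / √(0.61·0.69) = 0.31
  Scale B (conv): 0.51 / √(0.81·0.69) = 0.68
  Scale A (conv): 0.71 / √(0.91·0.69) = 0.90
  Scale E (disc): 0.55 / √(0.69·0.69) = 0.80
Smallest convergent = 0.68. Discriminant values: 0.87, 0.52, 0.31, 0.80; count ≥ 0.68 → 2.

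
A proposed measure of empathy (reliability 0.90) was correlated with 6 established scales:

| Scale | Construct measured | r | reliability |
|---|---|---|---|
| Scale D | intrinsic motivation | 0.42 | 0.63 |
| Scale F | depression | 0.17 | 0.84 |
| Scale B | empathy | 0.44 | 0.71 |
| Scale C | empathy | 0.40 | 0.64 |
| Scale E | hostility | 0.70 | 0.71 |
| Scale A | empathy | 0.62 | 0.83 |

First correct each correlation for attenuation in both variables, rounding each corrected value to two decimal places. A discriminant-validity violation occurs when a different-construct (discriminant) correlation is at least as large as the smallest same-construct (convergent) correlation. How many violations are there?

Disattenuated r (r / √(r_scale · r_new)):
  Scale D (disc): 0.42 / √(0.63·0.90) = 0.56
  Scale F (disc): 0.17 / √(0.84·0.90) = 0.20
  Scale B (conv): 0.44 / √(0.71·0.90) = 0.55
  Scale C (conv): 0.40 / √(0.64·0.90) = 0.53
  Scale E (disc): 0.70 / √(0.71·0.90) = 0.88
  Scale A (conv): 0.62 / √(0.83·0.90) = 0.72
Smallest convergent = 0.53. Discriminant values: 0.56, 0.20, 0.88; count ≥ 0.53 → 2.

2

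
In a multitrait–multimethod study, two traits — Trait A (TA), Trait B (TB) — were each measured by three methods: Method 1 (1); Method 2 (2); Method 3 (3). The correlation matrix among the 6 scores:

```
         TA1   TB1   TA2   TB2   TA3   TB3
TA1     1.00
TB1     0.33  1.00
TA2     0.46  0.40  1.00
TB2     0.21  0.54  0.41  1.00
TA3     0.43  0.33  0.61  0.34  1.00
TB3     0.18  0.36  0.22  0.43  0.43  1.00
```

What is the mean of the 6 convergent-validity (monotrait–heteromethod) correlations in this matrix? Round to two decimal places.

Convergent values: 0.46, 0.43, 0.61, 0.54, 0.36, 0.43; mean = 2.83/6 = 0.47.

0.47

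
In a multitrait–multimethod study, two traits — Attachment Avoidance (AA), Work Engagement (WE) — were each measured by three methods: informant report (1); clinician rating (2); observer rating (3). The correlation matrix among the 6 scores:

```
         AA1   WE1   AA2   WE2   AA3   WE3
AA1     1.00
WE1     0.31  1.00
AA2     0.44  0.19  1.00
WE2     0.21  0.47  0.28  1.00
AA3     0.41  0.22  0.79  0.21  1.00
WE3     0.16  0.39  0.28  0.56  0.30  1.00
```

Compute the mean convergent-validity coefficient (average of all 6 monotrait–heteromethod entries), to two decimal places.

0.51

Convergent values: 0.44, 0.41, 0.79, 0.47, 0.39, 0.56; mean = 3.06/6 = 0.51.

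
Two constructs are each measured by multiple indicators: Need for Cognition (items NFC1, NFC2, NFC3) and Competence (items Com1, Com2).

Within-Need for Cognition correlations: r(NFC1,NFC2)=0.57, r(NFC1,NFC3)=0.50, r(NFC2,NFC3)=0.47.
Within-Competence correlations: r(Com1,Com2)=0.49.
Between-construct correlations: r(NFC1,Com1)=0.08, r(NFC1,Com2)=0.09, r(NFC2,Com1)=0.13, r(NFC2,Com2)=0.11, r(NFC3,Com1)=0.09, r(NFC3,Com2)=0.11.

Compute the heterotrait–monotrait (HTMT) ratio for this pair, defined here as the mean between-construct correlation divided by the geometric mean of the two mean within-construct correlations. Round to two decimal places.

0.20

Mean heterotrait r = 0.61/6 = 0.1017.
Mean within-NFC = 1.54/3 = 0.5133; mean within-Com = 0.49/1 = 0.4900.
Geometric mean = √(0.5133 × 0.4900) = 0.5015.
HTMT = 0.1017 / 0.5015 = 0.20.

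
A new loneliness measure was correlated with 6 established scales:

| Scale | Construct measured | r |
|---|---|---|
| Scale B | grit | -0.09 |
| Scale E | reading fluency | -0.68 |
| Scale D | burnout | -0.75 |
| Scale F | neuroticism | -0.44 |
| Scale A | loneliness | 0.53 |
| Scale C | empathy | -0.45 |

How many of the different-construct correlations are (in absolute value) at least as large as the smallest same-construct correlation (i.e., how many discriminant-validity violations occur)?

Convergent (same construct = loneliness): Scale A.
Smallest convergent = 0.53. Discriminant |r|: 0.09, 0.68, 0.75, 0.44, 0.45; count ≥ 0.53 → 2.

2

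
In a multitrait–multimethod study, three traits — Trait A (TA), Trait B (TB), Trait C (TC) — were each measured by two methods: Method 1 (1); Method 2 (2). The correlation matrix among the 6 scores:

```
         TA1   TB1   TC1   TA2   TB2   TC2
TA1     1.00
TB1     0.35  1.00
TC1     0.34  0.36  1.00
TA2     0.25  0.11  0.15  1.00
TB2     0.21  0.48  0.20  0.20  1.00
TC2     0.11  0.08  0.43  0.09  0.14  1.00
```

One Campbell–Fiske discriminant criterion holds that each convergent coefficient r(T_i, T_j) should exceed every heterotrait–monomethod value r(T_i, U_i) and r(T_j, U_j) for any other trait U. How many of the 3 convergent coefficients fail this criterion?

Convergent coefficients and their comparison sets:
TA (methods 1·2): 0.25 vs {0.35, 0.20, 0.34, 0.09} → fail.
TB (methods 1·2): 0.48 vs {0.35, 0.20, 0.36, 0.14} → pass.
TC (methods 1·2): 0.43 vs {0.34, 0.09, 0.36, 0.14} → pass.
1 of 3 fail.

1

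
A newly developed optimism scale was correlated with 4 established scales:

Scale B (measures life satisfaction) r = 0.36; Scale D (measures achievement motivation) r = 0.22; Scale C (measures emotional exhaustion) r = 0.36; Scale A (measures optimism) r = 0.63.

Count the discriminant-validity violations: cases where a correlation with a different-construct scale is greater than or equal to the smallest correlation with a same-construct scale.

Convergent (same construct = optimism): Scale A.
Smallest convergent = 0.63. Discriminant values: 0.36, 0.22, 0.36; count ≥ 0.63 → 0.

0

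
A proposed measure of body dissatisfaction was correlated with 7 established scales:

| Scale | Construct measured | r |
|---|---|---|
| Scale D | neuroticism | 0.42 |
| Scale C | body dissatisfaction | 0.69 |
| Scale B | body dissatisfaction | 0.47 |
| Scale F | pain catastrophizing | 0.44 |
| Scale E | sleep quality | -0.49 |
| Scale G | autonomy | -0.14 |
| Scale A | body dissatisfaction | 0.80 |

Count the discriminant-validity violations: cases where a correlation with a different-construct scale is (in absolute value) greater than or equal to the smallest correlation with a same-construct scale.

1

Convergent (same construct = body dissatisfaction): Scale C, Scale B, Scale A.
Smallest convergent = 0.47. Discriminant |r|: 0.42, 0.44, 0.49, 0.14; count ≥ 0.47 → 1.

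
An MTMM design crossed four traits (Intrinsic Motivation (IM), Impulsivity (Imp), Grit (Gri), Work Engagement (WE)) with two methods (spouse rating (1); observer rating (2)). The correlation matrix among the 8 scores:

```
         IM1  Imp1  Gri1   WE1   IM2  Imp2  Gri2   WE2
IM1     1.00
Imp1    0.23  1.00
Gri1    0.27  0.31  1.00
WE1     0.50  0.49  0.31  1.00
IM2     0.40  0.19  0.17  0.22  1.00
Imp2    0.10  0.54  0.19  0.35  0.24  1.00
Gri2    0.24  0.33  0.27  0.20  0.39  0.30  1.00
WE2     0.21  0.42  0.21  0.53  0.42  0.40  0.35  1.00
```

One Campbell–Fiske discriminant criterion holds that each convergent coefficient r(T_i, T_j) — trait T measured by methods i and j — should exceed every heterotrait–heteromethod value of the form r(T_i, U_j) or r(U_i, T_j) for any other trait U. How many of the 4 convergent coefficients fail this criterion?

1

Convergent coefficients and their comparison sets:
IM (methods 1·2): 0.40 vs {0.10, 0.19, 0.24, 0.17, 0.21, 0.22} → pass.
Imp (methods 1·2): 0.54 vs {0.19, 0.10, 0.33, 0.19, 0.42, 0.35} → pass.
Gri (methods 1·2): 0.27 vs {0.17, 0.24, 0.19, 0.33, 0.21, 0.20} → fail.
WE (methods 1·2): 0.53 vs {0.22, 0.21, 0.35, 0.42, 0.20, 0.21} → pass.
1 of 4 fail.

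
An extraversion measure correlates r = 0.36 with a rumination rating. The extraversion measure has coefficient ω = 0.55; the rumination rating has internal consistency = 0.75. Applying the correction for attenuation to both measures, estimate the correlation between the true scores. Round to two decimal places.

r_true = r_obs / √(r_xx · r_yy) = 0.36 / √(0.55 × 0.75) = 0.36 / √0.4125 = 0.36 / 0.6423 ≈ 0.56.

0.56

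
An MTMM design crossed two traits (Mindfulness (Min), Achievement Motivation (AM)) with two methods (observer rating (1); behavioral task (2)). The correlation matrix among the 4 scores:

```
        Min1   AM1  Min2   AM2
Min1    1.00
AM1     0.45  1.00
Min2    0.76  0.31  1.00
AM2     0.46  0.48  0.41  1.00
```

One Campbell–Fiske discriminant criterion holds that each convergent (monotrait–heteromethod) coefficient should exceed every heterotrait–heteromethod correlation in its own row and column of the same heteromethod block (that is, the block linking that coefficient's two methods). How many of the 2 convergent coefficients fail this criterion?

0

Each convergent coefficient versus the relevant comparison correlations:
Min (methods 1·2): 0.76 vs {0.46, 0.31} → pass.
AM (methods 1·2): 0.48 vs {0.31, 0.46} → pass.
0 of 2 fail.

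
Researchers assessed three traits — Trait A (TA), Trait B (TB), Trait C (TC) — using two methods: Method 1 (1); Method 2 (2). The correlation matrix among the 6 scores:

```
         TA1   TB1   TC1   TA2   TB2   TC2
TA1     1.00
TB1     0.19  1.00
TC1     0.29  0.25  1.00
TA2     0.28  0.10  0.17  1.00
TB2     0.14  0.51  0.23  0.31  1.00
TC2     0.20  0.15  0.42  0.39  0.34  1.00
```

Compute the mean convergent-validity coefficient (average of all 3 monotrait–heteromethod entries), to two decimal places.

Convergent values: 0.28, 0.51, 0.42; mean = 1.21/3 = 0.40.

0.40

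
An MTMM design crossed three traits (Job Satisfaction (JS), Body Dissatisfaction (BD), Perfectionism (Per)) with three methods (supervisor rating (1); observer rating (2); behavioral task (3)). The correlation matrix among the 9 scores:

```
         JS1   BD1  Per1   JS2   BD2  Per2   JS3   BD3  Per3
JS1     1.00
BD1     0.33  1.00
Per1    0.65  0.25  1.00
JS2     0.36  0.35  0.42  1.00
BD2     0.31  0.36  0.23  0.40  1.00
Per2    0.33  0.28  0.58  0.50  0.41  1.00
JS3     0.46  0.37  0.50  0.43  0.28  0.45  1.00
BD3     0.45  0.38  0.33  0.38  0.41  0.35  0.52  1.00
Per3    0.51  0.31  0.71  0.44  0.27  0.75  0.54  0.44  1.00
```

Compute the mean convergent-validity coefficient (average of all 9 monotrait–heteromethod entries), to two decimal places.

0.49

Convergent values: 0.36, 0.46, 0.43, 0.36, 0.38, 0.41, 0.58, 0.71, 0.75; mean = 4.44/9 = 0.49.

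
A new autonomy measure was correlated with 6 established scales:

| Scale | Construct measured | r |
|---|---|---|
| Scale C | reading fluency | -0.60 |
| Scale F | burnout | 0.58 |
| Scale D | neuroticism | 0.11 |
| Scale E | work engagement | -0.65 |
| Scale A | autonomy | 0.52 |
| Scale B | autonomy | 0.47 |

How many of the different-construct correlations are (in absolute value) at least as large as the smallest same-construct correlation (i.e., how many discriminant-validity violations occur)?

3

Convergent (same construct = autonomy): Scale A, Scale B.
Smallest convergent = 0.47. Discriminant |r|: 0.60, 0.58, 0.11, 0.65; count ≥ 0.47 → 3.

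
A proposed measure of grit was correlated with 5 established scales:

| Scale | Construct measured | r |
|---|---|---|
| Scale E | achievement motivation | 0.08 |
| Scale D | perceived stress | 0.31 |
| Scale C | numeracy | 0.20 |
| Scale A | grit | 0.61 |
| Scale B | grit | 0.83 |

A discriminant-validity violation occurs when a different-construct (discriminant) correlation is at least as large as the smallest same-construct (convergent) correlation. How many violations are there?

0

Convergent (same construct = grit): Scale A, Scale B.
Smallest convergent = 0.61. Discriminant values: 0.08, 0.31, 0.20; count ≥ 0.61 → 0.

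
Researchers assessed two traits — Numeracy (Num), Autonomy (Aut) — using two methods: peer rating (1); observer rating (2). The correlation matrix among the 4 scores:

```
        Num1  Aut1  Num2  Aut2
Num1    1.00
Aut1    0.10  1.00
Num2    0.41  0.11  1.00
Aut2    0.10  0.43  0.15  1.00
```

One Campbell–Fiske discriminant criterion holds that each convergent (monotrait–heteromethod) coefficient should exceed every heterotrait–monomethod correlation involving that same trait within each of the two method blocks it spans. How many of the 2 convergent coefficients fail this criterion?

0

Each convergent coefficient versus the relevant comparison correlations:
Num (methods 1·2): 0.41 vs {0.10, 0.15} → pass.
Aut (methods 1·2): 0.43 vs {0.10, 0.15} → pass.
0 of 2 fail.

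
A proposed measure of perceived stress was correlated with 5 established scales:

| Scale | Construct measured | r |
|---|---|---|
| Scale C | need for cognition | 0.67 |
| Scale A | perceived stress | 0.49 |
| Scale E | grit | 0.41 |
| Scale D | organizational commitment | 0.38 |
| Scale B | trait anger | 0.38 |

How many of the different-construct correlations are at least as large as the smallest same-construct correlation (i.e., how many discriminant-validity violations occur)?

Convergent (same construct = perceived stress): Scale A.
Smallest convergent = 0.49. Discriminant values: 0.67, 0.41, 0.38, 0.38; count ≥ 0.49 → 1.

1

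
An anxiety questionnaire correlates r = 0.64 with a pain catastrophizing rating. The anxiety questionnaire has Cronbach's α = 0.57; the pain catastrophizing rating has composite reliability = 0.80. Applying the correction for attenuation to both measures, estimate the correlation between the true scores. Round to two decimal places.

r_true = r_obs / √(r_xx · r_yy) = 0.64 / √(0.57 × 0.80) = 0.64 / √0.4560 = 0.64 / 0.6753 ≈ 0.95.

0.95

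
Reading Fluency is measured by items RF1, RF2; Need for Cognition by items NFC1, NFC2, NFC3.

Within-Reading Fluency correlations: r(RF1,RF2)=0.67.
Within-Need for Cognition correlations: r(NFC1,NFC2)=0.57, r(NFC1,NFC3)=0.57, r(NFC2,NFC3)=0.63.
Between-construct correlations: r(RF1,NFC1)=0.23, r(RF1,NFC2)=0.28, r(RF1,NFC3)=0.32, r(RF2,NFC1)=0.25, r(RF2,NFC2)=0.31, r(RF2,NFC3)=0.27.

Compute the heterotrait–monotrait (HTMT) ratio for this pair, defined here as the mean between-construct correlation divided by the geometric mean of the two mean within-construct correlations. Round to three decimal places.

Mean between = 1.66/6 = 0.2767.
Mean within-RF = 0.67/1 = 0.6700; mean within-NFC = 1.77/3 = 0.5900.
Geometric mean = √(0.6700 × 0.5900) = 0.6287.
HTMT = 0.2767 / 0.6287 = 0.440.

0.440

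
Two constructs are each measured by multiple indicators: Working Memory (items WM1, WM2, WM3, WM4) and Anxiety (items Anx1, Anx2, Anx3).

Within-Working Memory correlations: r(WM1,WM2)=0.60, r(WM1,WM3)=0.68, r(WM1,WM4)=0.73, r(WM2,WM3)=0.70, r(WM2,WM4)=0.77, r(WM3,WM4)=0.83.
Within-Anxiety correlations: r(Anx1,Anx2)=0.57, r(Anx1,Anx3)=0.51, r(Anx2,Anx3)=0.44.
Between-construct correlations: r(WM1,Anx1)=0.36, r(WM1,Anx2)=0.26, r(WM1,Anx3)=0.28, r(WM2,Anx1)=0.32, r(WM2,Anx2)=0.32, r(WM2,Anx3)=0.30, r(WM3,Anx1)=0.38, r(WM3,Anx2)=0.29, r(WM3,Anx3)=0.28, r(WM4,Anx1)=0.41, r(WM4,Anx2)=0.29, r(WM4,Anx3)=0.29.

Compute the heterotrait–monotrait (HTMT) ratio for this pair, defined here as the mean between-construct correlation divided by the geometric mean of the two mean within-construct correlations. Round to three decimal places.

Mean heterotrait r = 3.78/12 = 0.3150.
Mean within-WM = 4.31/6 = 0.7183; mean within-Anx = 1.52/3 = 0.5067.
Geometric mean = √(0.7183 × 0.5067) = 0.6033.
HTMT = 0.3150 / 0.6033 = 0.522.

0.522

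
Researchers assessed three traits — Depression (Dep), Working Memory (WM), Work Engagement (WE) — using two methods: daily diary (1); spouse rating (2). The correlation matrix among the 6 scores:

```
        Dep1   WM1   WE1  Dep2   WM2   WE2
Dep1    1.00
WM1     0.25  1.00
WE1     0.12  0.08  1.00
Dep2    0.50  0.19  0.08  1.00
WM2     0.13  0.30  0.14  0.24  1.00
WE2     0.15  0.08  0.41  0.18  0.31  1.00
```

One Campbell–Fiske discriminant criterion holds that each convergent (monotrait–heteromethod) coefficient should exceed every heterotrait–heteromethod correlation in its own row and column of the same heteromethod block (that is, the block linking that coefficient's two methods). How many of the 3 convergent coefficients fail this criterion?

Each convergent coefficient versus the relevant comparison correlations:
Dep (methods 1·2): 0.50 vs {0.13, 0.19, 0.15, 0.08} → pass.
WM (methods 1·2): 0.30 vs {0.19, 0.13, 0.08, 0.14} → pass.
WE (methods 1·2): 0.41 vs {0.08, 0.15, 0.14, 0.08} → pass.
0 of 3 fail.

0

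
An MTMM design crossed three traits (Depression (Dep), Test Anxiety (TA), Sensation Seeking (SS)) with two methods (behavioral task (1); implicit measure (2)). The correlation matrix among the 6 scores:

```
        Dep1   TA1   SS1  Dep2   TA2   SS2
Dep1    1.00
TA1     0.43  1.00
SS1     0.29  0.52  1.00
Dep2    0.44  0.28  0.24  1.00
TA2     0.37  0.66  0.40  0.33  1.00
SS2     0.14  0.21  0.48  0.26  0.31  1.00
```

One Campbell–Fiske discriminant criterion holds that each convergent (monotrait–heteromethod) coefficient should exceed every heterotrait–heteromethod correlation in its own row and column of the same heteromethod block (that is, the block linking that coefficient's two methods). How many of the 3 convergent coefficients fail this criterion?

Each convergent coefficient versus the relevant comparison correlations:
Dep (methods 1·2): 0.44 vs {0.37, 0.28, 0.14, 0.24} → pass.
TA (methods 1·2): 0.66 vs {0.28, 0.37, 0.21, 0.40} → pass.
SS (methods 1·2): 0.48 vs {0.24, 0.14, 0.40, 0.21} → pass.
0 of 3 fail.

0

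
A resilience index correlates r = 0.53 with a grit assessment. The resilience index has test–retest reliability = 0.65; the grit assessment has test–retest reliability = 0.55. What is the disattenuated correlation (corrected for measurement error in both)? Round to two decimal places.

0.89

r_true = r_obs / √(r_xx · r_yy) = 0.53 / √(0.65 × 0.55) = 0.53 / √0.3575 = 0.53 / 0.5979 ≈ 0.89.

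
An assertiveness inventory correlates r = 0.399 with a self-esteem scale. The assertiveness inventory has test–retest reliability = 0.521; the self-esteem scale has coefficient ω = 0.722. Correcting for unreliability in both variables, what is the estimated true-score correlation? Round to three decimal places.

0.651

r_true = r_obs / √(r_xx · r_yy) = 0.399 / √(0.521 × 0.722) = 0.399 / √0.376162 = 0.399 / 0.6133 ≈ 0.651.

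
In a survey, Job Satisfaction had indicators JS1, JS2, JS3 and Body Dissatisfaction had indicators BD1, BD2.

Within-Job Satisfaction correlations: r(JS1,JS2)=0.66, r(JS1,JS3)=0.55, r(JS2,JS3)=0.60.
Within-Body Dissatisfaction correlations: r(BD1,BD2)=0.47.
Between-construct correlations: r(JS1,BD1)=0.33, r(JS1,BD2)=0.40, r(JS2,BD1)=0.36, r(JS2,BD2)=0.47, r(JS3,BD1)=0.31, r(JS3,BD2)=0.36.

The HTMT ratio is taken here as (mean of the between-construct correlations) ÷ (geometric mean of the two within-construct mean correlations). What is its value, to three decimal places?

0.698

Mean heterotrait r = 2.23/6 = 0.3717.
Mean within-JS = 1.81/3 = 0.6033; mean within-BD = 0.47/1 = 0.4700.
Geometric mean = √(0.6033 × 0.4700) = 0.5325.
HTMT = 0.3717 / 0.5325 = 0.698.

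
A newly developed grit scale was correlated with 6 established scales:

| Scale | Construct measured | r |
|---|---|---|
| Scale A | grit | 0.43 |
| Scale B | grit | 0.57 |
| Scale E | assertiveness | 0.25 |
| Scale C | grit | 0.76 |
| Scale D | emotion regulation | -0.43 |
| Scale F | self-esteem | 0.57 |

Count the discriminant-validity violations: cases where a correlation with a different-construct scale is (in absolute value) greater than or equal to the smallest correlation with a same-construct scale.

2

Convergent (same construct = grit): Scale A, Scale B, Scale C.
Smallest convergent = 0.43. Discriminant |r|: 0.25, 0.43, 0.57; count ≥ 0.43 → 2.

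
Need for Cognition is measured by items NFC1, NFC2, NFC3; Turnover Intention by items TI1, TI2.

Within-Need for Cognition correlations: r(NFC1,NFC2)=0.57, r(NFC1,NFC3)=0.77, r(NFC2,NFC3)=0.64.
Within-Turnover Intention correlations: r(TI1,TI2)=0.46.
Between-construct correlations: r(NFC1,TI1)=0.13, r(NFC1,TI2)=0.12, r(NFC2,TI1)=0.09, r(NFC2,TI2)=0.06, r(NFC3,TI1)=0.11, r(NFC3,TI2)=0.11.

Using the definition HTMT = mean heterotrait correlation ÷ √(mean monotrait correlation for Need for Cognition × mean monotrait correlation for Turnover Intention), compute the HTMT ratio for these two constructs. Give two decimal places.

Mean between = 0.62/6 = 0.1033.
Mean within-NFC = 1.98/3 = 0.6600; mean within-TI = 0.46/1 = 0.4600.
Geometric mean = √(0.6600 × 0.4600) = 0.5510.
HTMT = 0.1033 / 0.5510 = 0.19.

0.19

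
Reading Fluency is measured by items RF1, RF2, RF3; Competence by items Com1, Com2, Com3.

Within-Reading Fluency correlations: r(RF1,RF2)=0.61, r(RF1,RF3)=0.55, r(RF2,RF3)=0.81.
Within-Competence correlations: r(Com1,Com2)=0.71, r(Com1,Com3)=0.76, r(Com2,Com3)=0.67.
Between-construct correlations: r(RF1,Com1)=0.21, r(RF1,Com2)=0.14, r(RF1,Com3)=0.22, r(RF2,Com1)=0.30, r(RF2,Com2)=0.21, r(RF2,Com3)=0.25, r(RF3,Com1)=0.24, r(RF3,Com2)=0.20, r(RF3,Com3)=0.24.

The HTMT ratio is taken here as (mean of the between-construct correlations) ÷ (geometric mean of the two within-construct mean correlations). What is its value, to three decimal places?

0.326

Between-construct mean = 2.01/9 = 0.2233.
Mean within-RF = 1.97/3 = 0.6567; mean within-Com = 2.14/3 = 0.7133.
Geometric mean = √(0.6567 × 0.7133) = 0.6844.
HTMT = 0.2233 / 0.6844 = 0.326.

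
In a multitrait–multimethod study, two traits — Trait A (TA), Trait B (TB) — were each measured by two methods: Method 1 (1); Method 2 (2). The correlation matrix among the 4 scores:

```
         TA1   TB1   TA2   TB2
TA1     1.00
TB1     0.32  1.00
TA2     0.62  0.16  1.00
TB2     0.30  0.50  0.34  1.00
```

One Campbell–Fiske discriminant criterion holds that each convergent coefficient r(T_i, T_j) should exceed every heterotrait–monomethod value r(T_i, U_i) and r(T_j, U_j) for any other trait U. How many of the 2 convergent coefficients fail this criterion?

0

Convergent coefficients and their comparison sets:
TA (methods 1·2): 0.62 vs {0.32, 0.34} → pass.
TB (methods 1·2): 0.50 vs {0.32, 0.34} → pass.
0 of 2 fail.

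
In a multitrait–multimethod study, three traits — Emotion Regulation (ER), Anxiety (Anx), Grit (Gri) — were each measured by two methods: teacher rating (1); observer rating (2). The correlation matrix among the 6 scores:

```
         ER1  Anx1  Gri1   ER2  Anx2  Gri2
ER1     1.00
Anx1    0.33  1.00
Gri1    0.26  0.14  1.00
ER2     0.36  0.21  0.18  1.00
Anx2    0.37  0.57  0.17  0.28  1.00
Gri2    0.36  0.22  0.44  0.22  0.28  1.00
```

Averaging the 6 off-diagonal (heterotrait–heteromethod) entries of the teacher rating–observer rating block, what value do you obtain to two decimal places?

0.25

HTHM values (method 1 × method 2): 0.37, 0.36, 0.21, 0.22, 0.18, 0.17; mean = 1.51/6 = 0.25.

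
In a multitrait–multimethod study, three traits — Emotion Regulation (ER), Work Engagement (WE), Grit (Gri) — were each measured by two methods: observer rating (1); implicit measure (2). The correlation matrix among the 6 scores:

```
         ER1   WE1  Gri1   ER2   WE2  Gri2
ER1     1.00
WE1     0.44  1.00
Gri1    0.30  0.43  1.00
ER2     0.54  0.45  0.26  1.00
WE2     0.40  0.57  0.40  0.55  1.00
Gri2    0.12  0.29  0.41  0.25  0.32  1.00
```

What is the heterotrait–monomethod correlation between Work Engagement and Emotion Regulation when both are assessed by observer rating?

Different traits, same method: r(WE1, ER1) = 0.44.

0.44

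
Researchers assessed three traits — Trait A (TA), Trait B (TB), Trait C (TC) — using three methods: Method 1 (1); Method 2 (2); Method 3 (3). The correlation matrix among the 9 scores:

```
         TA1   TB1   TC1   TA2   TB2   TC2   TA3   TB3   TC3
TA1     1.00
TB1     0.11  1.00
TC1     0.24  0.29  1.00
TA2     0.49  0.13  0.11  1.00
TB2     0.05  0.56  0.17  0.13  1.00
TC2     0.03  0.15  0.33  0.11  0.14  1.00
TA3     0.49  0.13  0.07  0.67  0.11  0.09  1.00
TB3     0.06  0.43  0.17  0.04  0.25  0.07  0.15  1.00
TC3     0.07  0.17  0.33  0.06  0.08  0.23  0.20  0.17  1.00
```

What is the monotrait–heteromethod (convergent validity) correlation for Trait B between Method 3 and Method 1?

0.43

Same trait (TB), different methods: r(TB3, TB1) = 0.43.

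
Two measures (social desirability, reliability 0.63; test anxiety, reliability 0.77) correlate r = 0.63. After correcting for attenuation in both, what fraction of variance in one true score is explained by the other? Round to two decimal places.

0.82

Disattenuated r = 0.63 / √(0.63 × 0.77) = 0.63 / 0.6965 = 0.9045.
Shared true-score variance = 0.9045² = 0.8181 ≈ 0.82.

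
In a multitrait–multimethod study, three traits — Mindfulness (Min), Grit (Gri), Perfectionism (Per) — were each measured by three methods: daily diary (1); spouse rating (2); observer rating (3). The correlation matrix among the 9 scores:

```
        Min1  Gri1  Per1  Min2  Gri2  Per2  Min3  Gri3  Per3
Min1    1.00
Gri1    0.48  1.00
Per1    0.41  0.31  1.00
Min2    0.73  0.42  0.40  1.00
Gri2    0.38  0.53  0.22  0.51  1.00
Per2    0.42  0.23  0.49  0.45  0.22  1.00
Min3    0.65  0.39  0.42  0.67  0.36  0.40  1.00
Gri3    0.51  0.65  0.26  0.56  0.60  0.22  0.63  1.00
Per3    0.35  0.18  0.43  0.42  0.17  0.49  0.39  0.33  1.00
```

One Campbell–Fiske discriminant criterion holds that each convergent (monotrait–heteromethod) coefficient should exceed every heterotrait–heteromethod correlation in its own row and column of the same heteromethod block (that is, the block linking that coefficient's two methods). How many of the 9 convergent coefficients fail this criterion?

Checking each validity diagonal entry against its comparison values:
Min (methods 1·2): 0.73 vs {0.38, 0.42, 0.42, 0.40} → pass.
Min (methods 1·3): 0.65 vs {0.51, 0.39, 0.35, 0.42} → pass.
Min (methods 2·3): 0.67 vs {0.56, 0.36, 0.42, 0.40} → pass.
Gri (methods 1·2): 0.53 vs {0.42, 0.38, 0.23, 0.22} → pass.
Gri (methods 1·3): 0.65 vs {0.39, 0.51, 0.18, 0.26} → pass.
Gri (methods 2·3): 0.60 vs {0.36, 0.56, 0.17, 0.22} → pass.
Per (methods 1·2): 0.49 vs {0.40, 0.42, 0.22, 0.23} → pass.
Per (methods 1·3): 0.43 vs {0.42, 0.35, 0.26, 0.18} → pass.
Per (methods 2·3): 0.49 vs {0.40, 0.42, 0.22, 0.17} → pass.
0 of 9 fail.

0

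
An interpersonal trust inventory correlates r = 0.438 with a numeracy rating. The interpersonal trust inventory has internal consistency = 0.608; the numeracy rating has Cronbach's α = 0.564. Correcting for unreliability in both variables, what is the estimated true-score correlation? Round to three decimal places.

r_true = r_obs / √(r_xx · r_yy) = 0.438 / √(0.608 × 0.564) = 0.438 / √0.342912 = 0.438 / 0.5856 ≈ 0.748.

0.748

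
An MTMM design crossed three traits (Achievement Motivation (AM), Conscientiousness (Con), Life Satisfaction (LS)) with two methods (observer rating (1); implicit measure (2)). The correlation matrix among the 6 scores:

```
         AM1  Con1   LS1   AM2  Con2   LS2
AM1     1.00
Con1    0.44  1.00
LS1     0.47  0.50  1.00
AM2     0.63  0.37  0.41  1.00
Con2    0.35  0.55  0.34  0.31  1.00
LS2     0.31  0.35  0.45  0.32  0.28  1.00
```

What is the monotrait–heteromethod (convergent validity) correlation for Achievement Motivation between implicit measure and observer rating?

0.63

Same trait (AM), different methods: r(AM2, AM1) = 0.63.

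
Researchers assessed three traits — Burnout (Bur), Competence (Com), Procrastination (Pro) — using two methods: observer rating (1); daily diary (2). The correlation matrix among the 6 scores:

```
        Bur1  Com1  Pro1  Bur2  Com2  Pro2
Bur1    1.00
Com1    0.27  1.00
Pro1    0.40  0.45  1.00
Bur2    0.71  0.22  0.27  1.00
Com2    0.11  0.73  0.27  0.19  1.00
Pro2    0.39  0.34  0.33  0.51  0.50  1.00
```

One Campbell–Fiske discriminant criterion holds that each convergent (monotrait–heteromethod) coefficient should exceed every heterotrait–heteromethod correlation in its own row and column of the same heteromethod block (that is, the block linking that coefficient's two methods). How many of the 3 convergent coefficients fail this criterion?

1

Checking each validity diagonal entry against its comparison values:
Bur (methods 1·2): 0.71 vs {0.11, 0.22, 0.39, 0.27} → pass.
Com (methods 1·2): 0.73 vs {0.22, 0.11, 0.34, 0.27} → pass.
Pro (methods 1·2): 0.33 vs {0.27, 0.39, 0.27, 0.34} → fail.
1 of 3 fail.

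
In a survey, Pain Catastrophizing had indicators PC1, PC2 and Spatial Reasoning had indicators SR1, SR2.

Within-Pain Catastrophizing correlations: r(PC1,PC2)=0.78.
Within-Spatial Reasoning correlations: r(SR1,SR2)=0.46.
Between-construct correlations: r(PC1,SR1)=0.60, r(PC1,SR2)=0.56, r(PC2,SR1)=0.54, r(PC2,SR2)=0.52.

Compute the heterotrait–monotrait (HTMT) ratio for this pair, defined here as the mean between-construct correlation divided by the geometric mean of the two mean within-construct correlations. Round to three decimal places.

0.927

Mean heterotrait r = 2.22/4 = 0.5550.
Mean within-PC = 0.78/1 = 0.7800; mean within-SR = 0.46/1 = 0.4600.
Geometric mean = √(0.7800 × 0.4600) = 0.5990.
HTMT = 0.5550 / 0.5990 = 0.927.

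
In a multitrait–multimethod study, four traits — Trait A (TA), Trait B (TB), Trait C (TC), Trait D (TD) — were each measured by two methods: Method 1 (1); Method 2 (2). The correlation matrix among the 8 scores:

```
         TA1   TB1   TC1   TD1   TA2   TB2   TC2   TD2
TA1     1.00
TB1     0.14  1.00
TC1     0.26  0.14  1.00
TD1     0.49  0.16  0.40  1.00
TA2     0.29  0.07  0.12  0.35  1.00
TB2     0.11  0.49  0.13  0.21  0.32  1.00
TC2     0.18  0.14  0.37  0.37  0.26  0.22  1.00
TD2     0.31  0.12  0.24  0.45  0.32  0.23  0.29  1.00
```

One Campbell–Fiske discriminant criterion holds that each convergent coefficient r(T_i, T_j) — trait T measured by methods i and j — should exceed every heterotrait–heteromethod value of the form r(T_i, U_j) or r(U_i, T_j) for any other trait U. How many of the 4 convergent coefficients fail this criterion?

Checking each validity diagonal entry against its comparison values:
TA (methods 1·2): 0.29 vs {0.11, 0.07, 0.18, 0.12, 0.31, 0.35} → fail.
TB (methods 1·2): 0.49 vs {0.07, 0.11, 0.14, 0.13, 0.12, 0.21} → pass.
TC (methods 1·2): 0.37 vs {0.12, 0.18, 0.13, 0.14, 0.24, 0.37} → fail.
TD (methods 1·2): 0.45 vs {0.35, 0.31, 0.21, 0.12, 0.37, 0.24} → pass.
2 of 4 fail.

2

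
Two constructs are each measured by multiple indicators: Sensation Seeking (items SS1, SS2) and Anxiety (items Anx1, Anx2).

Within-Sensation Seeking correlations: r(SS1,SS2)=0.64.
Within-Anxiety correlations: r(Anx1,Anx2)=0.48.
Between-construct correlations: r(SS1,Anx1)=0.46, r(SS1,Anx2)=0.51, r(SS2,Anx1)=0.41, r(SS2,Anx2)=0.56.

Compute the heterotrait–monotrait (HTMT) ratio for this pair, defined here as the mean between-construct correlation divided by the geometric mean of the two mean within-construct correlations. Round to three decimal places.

0.875

Mean heterotrait r = 1.94/4 = 0.4850.
Mean within-SS = 0.64/1 = 0.6400; mean within-Anx = 0.48/1 = 0.4800.
Geometric mean = √(0.6400 × 0.4800) = 0.5543.
HTMT = 0.4850 / 0.5543 = 0.875.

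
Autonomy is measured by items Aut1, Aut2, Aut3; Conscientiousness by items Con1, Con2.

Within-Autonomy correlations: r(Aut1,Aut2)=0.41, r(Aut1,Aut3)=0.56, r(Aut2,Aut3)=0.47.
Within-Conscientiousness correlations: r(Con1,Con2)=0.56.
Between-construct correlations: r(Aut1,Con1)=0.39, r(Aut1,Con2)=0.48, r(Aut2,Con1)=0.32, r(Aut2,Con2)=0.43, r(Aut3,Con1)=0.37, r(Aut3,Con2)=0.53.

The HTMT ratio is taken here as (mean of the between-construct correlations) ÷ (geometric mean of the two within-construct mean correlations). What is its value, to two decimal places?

0.81

Mean heterotrait r = 2.52/6 = 0.4200.
Mean within-Aut = 1.44/3 = 0.4800; mean within-Con = 0.56/1 = 0.5600.
Geometric mean = √(0.4800 × 0.5600) = 0.5185.
HTMT = 0.4200 / 0.5185 = 0.81.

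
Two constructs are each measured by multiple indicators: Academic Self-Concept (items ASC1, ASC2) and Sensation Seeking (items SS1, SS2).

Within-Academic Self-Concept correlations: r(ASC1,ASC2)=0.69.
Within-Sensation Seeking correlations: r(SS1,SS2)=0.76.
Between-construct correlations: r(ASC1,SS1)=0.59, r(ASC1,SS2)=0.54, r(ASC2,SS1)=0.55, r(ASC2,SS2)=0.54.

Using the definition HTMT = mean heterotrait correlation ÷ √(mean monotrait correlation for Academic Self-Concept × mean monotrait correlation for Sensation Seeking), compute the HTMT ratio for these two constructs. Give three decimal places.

0.766

Between-construct mean = 2.22/4 = 0.5550.
Mean within-ASC = 0.69/1 = 0.6900; mean within-SS = 0.76/1 = 0.7600.
Geometric mean = √(0.6900 × 0.7600) = 0.7242.
HTMT = 0.5550 / 0.7242 = 0.766.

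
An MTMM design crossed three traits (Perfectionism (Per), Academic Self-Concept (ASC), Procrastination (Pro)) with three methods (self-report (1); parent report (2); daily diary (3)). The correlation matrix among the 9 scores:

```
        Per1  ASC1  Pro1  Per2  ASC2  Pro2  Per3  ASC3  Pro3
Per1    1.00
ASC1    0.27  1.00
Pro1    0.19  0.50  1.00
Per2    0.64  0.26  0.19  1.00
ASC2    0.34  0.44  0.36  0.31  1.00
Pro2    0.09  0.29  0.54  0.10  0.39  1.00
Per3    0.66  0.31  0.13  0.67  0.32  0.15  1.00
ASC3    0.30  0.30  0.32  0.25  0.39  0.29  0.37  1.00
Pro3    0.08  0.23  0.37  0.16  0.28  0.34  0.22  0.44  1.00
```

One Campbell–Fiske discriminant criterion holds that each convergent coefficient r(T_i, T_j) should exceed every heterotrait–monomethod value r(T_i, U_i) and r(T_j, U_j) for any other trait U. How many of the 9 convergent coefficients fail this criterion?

5

Each convergent coefficient versus the relevant comparison correlations:
Per (methods 1·2): 0.64 vs {0.27, 0.31, 0.19, 0.10} → pass.
Per (methods 1·3): 0.66 vs {0.27, 0.37, 0.19, 0.22} → pass.
Per (methods 2·3): 0.67 vs {0.31, 0.37, 0.10, 0.22} → pass.
ASC (methods 1·2): 0.44 vs {0.27, 0.31, 0.50, 0.39} → fail.
ASC (methods 1·3): 0.30 vs {0.27, 0.37, 0.50, 0.44} → fail.
ASC (methods 2·3): 0.39 vs {0.31, 0.37, 0.39, 0.44} → fail.
Pro (methods 1·2): 0.54 vs {0.19, 0.10, 0.50, 0.39} → pass.
Pro (methods 1·3): 0.37 vs {0.19, 0.22, 0.50, 0.44} → fail.
Pro (methods 2·3): 0.34 vs {0.10, 0.22, 0.39, 0.44} → fail.
5 of 9 fail.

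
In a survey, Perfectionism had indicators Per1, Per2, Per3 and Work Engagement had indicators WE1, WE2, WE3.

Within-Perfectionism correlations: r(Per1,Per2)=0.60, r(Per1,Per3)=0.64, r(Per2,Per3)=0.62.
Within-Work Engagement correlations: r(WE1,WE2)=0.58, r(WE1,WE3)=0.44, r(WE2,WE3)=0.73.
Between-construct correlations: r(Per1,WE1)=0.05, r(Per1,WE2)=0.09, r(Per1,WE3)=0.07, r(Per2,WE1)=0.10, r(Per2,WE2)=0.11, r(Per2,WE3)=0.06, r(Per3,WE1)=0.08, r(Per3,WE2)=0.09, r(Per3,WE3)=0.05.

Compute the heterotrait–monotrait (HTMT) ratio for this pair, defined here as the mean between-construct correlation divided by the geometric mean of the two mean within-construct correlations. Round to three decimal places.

0.129

Mean heterotrait r = 0.70/9 = 0.0778.
Mean within-Per = 1.86/3 = 0.6200; mean within-WE = 1.75/3 = 0.5833.
Geometric mean = √(0.6200 × 0.5833) = 0.6014.
HTMT = 0.0778 / 0.6014 = 0.129.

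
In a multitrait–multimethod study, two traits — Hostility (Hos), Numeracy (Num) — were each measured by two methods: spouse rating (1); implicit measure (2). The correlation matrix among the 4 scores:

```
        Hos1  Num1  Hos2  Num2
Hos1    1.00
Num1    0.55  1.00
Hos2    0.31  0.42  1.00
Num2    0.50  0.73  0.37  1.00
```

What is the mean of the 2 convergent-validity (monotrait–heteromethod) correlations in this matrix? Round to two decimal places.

0.52

Convergent values: 0.31, 0.73; mean = 1.04/2 = 0.52.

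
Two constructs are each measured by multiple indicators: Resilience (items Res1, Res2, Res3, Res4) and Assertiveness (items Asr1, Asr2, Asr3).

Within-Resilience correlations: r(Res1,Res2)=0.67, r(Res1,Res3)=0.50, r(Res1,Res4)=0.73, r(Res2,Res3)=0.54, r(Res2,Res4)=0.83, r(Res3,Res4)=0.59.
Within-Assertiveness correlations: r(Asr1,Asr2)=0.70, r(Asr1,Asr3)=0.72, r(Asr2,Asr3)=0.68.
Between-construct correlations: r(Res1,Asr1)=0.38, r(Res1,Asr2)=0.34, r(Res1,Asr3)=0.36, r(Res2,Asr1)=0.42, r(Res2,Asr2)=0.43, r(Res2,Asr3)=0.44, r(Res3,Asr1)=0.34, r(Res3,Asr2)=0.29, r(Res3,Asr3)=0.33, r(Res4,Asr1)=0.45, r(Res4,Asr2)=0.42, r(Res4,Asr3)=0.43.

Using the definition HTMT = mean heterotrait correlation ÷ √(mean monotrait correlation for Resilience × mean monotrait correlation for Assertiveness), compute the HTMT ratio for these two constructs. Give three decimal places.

0.575

Between-construct mean = 4.63/12 = 0.3858.
Mean within-Res = 3.86/6 = 0.6433; mean within-Asr = 2.10/3 = 0.7000.
Geometric mean = √(0.6433 × 0.7000) = 0.6711.
HTMT = 0.3858 / 0.6711 = 0.575.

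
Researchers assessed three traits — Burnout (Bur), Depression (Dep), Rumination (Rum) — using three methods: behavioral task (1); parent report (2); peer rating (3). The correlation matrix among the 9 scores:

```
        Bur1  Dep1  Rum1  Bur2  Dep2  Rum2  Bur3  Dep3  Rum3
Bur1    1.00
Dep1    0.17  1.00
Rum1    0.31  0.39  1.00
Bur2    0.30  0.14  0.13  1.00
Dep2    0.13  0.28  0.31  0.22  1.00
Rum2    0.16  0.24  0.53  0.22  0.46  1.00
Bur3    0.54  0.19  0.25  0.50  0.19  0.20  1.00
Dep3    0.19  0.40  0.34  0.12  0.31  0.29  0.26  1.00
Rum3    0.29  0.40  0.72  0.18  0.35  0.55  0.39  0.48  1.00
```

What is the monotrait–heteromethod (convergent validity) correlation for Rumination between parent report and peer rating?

Same trait (Rum), different methods: r(Rum2, Rum3) = 0.55.

0.55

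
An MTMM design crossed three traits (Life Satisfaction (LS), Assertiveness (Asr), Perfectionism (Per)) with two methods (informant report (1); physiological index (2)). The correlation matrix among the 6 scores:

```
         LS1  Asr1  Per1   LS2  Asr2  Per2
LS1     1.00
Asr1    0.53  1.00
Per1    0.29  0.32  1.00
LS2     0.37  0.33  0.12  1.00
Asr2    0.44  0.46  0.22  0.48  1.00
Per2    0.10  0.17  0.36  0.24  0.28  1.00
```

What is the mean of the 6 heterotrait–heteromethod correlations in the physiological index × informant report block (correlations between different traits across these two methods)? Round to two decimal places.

0.23

HTHM values (method 2 × method 1): 0.33, 0.12, 0.44, 0.22, 0.10, 0.17; mean = 1.38/6 = 0.23.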